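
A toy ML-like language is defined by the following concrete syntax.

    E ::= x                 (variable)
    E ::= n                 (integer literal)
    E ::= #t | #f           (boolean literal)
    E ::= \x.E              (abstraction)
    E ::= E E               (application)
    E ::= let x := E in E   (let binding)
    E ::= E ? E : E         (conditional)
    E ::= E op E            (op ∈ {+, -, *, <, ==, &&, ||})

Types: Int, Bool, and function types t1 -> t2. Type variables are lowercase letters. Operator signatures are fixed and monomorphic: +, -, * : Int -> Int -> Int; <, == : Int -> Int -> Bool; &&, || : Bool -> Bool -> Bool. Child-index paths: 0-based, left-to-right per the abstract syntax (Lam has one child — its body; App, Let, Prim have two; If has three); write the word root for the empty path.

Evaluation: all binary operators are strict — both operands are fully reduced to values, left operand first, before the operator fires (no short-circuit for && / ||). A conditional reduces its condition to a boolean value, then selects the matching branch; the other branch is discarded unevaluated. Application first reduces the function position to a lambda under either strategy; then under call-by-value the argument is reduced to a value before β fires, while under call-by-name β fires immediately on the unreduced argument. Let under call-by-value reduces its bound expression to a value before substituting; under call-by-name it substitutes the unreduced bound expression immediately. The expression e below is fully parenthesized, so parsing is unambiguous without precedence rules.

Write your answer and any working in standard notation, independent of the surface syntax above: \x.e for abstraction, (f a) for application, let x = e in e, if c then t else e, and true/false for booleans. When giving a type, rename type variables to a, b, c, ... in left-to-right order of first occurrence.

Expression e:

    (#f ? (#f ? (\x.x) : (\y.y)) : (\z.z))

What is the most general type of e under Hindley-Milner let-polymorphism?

Answer: a -> a

Trace:
  unify Bool ~ Bool
  unify Bool ~ Bool
x : a
\x._ : a -> a
y : b
\y._ : b -> b
  unify a -> a ~ b -> b
  unify a ~ b
  unify b ~ b
z : c
\z._ : c -> c
  unify b -> b ~ c -> c
  unify b ~ c
  unify c ~ c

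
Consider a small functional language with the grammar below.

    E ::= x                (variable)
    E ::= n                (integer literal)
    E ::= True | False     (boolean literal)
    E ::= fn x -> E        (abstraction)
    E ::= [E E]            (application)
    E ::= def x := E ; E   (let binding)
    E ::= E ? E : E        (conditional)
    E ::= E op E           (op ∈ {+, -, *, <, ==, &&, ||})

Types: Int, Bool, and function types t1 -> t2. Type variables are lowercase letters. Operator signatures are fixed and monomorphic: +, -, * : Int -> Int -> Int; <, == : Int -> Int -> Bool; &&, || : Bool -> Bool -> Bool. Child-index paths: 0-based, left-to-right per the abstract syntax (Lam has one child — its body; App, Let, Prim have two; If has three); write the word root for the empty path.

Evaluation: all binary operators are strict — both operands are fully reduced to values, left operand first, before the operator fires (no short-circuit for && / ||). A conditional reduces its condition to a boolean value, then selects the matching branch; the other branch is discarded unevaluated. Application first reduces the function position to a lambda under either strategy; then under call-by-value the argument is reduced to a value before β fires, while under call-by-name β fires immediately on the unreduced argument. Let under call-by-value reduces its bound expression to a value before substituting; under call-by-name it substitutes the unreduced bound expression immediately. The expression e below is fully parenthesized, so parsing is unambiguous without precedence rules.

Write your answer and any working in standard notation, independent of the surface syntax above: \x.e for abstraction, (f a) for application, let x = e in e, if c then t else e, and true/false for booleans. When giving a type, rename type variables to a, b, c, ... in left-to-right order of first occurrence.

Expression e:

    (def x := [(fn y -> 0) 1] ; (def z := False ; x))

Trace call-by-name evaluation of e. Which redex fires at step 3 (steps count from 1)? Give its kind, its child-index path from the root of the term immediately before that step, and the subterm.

Answer: beta at root : ((\y.0) 1)

Derivation:
step 0: (let x = ((\y.0) 1) in (let z = false in x))
step 1: [let@root] (let z = false in ((\y.0) 1))
step 2: [let@root] ((\y.0) 1)
step 3: [beta@root] 0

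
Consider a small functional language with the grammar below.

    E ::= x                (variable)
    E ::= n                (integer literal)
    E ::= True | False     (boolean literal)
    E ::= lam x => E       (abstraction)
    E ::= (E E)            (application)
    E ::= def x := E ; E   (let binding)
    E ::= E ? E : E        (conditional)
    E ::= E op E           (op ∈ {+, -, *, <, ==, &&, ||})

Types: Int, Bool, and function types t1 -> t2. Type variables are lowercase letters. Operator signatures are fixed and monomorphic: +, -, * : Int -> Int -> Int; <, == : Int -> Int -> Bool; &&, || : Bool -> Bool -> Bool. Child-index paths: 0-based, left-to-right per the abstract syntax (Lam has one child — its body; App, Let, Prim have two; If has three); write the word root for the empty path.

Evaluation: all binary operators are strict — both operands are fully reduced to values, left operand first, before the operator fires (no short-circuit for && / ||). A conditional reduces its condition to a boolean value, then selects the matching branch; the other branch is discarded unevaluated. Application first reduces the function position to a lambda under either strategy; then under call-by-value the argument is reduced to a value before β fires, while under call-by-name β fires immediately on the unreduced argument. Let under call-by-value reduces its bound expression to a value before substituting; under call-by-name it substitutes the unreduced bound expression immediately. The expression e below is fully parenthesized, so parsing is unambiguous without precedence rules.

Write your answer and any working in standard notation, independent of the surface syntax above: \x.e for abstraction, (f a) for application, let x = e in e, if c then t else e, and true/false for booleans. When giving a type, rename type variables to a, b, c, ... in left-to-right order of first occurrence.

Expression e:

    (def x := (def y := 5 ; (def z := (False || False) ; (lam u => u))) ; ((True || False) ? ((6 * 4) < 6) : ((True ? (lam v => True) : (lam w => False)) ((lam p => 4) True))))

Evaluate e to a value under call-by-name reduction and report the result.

Answer: false

Working:
step 0: (let x = (let y = 5 in (let z = (false || false) in (\u.u))) in (if (true || false) then ((6 * 4) < 6) else ((if true then (\v.true) else (\w.false)) ((\p.4) true))))
step 1: [let@root] (if (true || false) then ((6 * 4) < 6) else ((if true then (\v.true) else (\w.false)) ((\p.4) true)))
step 2: [delta@0] (if true then ((6 * 4) < 6) else ((if true then (\v.true) else (\w.false)) ((\p.4) true)))
step 3: [if@root] ((6 * 4) < 6)
step 4: [delta@0] (24 < 6)
step 5: [delta@root] false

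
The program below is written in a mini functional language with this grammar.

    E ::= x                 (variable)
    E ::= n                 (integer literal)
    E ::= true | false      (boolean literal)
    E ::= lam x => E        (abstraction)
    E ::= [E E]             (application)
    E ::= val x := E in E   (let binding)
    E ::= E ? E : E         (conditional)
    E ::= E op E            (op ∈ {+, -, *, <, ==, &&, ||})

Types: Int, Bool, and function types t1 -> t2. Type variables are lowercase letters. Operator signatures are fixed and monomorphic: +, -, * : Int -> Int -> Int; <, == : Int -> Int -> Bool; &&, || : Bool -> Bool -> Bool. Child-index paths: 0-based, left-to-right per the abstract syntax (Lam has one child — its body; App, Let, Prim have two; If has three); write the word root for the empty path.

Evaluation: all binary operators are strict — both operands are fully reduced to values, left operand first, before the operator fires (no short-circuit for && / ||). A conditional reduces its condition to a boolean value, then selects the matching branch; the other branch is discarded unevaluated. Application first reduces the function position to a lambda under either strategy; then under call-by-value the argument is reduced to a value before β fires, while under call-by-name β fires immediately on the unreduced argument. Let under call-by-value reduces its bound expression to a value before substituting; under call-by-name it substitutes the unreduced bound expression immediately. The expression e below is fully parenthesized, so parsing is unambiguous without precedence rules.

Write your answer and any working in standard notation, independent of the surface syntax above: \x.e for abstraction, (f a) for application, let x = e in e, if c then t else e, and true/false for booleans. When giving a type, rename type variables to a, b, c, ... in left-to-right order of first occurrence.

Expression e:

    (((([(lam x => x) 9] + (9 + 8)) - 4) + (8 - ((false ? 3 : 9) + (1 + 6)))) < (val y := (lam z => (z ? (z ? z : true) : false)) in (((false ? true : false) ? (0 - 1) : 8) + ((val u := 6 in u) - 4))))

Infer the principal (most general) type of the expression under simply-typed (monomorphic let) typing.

Derivation:
x : a
\x._ : a -> a
  unify a -> a ~ Int -> b
  unify a ~ Int
  unify Int ~ b
_ _ : Int
  unify Int ~ Int
  unify Int ~ Int
  unify Int ~ Int
  unify Int ~ Int
  unify Int ~ Int
  unify Int ~ Int
  unify Int ~ Int
  unify Int ~ Int
  unify Bool ~ Bool
  unify Int ~ Int
  unify Int ~ Int
  unify Int ~ Int
  unify Int ~ Int
  unify Int ~ Int
  unify Int ~ Int
  unify Int ~ Int
  unify Int ~ Int
z : c
  unify c ~ Bool
z : Bool
  unify Bool ~ Bool
z : Bool
  unify Bool ~ Bool
  unify Bool ~ Bool
\z._ : Bool -> Bool
let y : Bool -> Bool
  unify Bool ~ Bool
  unify Bool ~ Bool
  unify Bool ~ Bool
  unify Int ~ Int
  unify Int ~ Int
  unify Int ~ Int
  unify Int ~ Int
let u : Int
u : Int
  unify Int ~ Int
  unify Int ~ Int
  unify Int ~ Int
  unify Int ~ Int

Answer: Bool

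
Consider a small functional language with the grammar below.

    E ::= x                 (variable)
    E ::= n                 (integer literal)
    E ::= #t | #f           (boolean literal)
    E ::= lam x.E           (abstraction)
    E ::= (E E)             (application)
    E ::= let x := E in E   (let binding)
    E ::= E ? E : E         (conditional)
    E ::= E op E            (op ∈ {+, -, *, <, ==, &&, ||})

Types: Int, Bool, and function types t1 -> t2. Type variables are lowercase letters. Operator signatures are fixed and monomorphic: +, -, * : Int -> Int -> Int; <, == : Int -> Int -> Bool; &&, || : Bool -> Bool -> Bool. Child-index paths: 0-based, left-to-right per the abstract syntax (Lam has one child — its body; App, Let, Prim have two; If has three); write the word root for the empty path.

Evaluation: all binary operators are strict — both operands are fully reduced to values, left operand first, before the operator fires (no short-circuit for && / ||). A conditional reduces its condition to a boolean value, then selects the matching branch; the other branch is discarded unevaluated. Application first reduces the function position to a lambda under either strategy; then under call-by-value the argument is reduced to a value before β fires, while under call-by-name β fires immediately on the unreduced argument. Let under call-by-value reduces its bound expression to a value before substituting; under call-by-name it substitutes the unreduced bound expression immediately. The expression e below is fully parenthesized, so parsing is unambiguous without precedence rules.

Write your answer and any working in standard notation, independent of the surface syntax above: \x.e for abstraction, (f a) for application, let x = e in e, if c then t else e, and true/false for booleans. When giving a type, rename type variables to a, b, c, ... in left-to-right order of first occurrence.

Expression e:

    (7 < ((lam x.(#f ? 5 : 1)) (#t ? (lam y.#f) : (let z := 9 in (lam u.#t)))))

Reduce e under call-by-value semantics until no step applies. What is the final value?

Answer: false

Trace:
step 0: (7 < ((\x.(if false then 5 else 1)) (if true then (\y.false) else (let z = 9 in (\u.true)))))
step 1: [if@1.1] (7 < ((\x.(if false then 5 else 1)) (\y.false)))
step 2: [beta@1] (7 < (if false then 5 else 1))
step 3: [if@1] (7 < 1)
step 4: [delta@root] false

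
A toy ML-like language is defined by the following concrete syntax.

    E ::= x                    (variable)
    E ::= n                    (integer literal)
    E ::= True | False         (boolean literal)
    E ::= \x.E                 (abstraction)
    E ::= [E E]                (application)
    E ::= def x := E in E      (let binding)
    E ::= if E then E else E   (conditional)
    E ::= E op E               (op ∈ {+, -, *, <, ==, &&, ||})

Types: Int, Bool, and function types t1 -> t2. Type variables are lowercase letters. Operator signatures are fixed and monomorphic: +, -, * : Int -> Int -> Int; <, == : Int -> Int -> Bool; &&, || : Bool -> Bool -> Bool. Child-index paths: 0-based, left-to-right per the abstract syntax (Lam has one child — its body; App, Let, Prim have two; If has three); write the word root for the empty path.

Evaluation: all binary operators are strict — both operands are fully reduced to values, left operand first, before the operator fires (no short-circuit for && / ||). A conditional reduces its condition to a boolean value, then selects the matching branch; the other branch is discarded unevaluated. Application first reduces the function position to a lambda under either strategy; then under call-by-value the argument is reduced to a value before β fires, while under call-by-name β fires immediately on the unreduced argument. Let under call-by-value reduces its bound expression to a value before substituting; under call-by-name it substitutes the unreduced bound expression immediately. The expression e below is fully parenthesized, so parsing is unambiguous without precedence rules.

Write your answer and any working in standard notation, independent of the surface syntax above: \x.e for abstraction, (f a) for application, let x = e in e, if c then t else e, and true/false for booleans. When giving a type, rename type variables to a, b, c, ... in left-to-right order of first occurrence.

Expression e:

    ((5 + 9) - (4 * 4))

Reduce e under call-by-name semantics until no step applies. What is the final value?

Answer: -2

Trace:
step 0: ((5 + 9) - (4 * 4))
step 1: [delta@0] (14 - (4 * 4))
step 2: [delta@1] (14 - 16)
step 3: [delta@root] -2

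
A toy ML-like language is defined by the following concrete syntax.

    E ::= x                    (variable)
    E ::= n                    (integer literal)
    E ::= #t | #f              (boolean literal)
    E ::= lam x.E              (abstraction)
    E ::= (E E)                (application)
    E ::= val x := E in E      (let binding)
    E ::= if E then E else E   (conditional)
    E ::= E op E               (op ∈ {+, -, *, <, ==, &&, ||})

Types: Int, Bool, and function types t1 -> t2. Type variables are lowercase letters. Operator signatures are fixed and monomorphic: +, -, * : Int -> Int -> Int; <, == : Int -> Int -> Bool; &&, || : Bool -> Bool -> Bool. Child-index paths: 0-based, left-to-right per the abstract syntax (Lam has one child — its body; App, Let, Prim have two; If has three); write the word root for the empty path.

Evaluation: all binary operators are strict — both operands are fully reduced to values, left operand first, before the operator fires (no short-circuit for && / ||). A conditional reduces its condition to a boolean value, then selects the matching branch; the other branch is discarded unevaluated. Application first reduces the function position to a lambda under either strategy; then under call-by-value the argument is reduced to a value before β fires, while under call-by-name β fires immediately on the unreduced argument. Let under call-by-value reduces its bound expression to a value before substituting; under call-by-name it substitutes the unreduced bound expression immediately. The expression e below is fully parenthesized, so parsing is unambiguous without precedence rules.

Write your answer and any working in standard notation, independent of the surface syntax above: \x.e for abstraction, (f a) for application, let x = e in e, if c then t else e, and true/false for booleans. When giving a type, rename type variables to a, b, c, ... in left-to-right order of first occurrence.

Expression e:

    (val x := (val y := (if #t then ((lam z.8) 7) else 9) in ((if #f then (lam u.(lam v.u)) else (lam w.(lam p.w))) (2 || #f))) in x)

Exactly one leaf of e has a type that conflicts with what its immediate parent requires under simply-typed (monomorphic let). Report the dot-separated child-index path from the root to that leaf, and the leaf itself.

Derivation:
  unify Bool ~ Bool
\z._ : a -> Int
  unify a -> Int ~ Int -> b
  unify a ~ Int
  unify Int ~ b
_ _ : Int
  unify Int ~ Int
let y : Int
  unify Bool ~ Bool
u : c
\v._ : d -> c
\u._ : c -> d -> c
w : e
\p._ : f -> e
\w._ : e -> f -> e
  unify c -> d -> c ~ e -> f -> e
  unify c ~ e
  unify d -> e ~ f -> e
  unify d ~ f
  unify e ~ e
  unify Int ~ Bool
  FAIL: mismatch Int ~ Bool

Answer: 0.1.1.0 : 2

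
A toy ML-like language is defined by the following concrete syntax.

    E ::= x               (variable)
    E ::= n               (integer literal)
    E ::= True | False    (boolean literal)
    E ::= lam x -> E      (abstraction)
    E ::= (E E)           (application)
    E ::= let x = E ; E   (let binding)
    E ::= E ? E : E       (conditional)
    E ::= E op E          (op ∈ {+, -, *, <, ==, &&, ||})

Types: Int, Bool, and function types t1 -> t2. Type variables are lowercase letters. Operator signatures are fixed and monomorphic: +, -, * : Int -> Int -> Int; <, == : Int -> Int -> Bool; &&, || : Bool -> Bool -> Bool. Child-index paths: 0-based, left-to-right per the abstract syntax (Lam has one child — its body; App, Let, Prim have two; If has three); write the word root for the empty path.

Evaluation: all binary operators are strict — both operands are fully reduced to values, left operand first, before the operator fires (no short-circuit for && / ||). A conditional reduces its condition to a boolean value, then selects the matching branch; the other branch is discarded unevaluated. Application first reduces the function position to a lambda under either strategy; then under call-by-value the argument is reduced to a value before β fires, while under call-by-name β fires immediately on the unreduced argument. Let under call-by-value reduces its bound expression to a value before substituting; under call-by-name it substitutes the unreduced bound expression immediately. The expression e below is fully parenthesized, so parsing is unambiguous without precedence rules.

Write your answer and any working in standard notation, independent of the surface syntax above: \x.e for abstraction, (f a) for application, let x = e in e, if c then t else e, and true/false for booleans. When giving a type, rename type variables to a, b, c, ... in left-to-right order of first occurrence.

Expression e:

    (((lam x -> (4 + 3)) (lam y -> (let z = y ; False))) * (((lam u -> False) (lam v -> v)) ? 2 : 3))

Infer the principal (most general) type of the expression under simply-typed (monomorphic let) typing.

Answer: Int

Derivation:
  unify Int ~ Int
  unify Int ~ Int
\x._ : a -> Int
y : b
let z : b
\y._ : b -> Bool
  unify a -> Int ~ (b -> Bool) -> c
  unify a ~ b -> Bool
  unify Int ~ c
_ _ : Int
  unify Int ~ Int
\u._ : d -> Bool
v : e
\v._ : e -> e
  unify d -> Bool ~ (e -> e) -> f
  unify d ~ e -> e
  unify Bool ~ f
_ _ : Bool
  unify Bool ~ Bool
  unify Int ~ Int
  unify Int ~ Int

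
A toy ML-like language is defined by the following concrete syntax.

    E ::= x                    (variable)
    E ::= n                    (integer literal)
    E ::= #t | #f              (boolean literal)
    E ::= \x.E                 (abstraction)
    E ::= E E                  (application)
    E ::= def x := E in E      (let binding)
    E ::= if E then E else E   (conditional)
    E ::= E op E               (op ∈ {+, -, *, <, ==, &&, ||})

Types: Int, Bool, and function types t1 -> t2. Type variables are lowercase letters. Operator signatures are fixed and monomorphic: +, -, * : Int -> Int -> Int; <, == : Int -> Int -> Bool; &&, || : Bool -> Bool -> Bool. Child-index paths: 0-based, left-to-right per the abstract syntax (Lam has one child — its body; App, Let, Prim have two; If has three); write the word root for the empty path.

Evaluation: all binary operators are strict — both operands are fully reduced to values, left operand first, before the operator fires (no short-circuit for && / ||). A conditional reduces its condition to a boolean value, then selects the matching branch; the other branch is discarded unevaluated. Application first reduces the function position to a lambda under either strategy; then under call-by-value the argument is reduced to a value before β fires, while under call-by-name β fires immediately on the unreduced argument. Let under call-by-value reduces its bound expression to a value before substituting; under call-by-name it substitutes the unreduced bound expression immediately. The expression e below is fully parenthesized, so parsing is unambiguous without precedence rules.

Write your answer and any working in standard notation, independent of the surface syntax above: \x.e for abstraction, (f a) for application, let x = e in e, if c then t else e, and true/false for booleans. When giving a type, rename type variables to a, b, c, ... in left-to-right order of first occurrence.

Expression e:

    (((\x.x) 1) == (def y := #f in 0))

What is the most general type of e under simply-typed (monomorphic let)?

Derivation:
x : a
\x._ : a -> a
  unify a -> a ~ Int -> b
  unify a ~ Int
  unify Int ~ b
_ _ : Int
  unify Int ~ Int
let y : Bool
  unify Int ~ Int

Answer: Bool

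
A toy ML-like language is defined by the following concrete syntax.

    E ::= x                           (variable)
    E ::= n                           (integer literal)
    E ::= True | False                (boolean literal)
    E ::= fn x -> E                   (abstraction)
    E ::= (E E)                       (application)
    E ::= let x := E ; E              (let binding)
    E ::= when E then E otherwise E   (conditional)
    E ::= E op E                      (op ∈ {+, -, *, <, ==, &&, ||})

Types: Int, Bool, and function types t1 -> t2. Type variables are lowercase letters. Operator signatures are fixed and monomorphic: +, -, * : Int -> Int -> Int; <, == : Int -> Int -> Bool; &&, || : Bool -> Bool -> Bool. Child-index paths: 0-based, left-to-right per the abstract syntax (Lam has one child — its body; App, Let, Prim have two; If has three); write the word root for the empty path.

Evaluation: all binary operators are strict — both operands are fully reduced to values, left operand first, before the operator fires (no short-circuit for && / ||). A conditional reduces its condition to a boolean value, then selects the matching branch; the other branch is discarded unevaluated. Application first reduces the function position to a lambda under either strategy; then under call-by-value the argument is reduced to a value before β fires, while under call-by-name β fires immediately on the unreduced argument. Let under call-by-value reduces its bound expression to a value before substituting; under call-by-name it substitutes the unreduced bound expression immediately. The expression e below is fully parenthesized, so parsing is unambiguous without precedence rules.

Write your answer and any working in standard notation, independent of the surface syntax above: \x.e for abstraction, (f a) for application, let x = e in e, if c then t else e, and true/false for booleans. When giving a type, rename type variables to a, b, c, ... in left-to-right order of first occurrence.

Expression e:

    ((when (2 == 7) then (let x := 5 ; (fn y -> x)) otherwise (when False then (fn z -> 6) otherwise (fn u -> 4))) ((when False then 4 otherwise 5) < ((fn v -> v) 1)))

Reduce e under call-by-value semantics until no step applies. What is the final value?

Working:
step 0: ((if (2 == 7) then (let x = 5 in (\y.x)) else (if false then (\z.6) else (\u.4))) ((if false then 4 else 5) < ((\v.v) 1)))
step 1: [delta@0.0] ((if false then (let x = 5 in (\y.x)) else (if false then (\z.6) else (\u.4))) ((if false then 4 else 5) < ((\v.v) 1)))
step 2: [if@0] ((if false then (\z.6) else (\u.4)) ((if false then 4 else 5) < ((\v.v) 1)))
step 3: [if@0] ((\u.4) ((if false then 4 else 5) < ((\v.v) 1)))
step 4: [if@1.0] ((\u.4) (5 < ((\v.v) 1)))
step 5: [beta@1.1] ((\u.4) (5 < 1))
step 6: [delta@1] ((\u.4) false)
step 7: [beta@root] 4

Answer: 4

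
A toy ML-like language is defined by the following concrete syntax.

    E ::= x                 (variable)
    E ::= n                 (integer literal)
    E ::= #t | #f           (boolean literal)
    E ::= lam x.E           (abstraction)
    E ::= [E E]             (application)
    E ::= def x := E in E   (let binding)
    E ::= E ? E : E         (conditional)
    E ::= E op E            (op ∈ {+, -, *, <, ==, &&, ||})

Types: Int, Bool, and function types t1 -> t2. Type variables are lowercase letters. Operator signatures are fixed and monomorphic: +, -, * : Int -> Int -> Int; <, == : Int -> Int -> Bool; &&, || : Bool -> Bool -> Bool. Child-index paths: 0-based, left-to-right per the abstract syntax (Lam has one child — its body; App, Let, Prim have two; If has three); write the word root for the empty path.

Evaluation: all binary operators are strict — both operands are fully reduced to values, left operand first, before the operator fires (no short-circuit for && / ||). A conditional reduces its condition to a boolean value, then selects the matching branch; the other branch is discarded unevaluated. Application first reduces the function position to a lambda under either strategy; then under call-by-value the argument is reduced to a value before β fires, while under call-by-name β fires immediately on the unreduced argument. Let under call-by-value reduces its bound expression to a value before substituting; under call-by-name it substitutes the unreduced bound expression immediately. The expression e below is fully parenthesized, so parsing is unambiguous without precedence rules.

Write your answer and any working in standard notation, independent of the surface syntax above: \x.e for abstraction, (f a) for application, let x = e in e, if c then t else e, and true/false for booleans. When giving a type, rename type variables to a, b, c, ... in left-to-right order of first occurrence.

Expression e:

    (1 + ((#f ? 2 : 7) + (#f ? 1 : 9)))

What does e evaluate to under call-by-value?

Trace:
step 0: (1 + ((if false then 2 else 7) + (if false then 1 else 9)))
step 1: [if@1.0] (1 + (7 + (if false then 1 else 9)))
step 2: [if@1.1] (1 + (7 + 9))
step 3: [delta@1] (1 + 16)
step 4: [delta@root] 17

Answer: 17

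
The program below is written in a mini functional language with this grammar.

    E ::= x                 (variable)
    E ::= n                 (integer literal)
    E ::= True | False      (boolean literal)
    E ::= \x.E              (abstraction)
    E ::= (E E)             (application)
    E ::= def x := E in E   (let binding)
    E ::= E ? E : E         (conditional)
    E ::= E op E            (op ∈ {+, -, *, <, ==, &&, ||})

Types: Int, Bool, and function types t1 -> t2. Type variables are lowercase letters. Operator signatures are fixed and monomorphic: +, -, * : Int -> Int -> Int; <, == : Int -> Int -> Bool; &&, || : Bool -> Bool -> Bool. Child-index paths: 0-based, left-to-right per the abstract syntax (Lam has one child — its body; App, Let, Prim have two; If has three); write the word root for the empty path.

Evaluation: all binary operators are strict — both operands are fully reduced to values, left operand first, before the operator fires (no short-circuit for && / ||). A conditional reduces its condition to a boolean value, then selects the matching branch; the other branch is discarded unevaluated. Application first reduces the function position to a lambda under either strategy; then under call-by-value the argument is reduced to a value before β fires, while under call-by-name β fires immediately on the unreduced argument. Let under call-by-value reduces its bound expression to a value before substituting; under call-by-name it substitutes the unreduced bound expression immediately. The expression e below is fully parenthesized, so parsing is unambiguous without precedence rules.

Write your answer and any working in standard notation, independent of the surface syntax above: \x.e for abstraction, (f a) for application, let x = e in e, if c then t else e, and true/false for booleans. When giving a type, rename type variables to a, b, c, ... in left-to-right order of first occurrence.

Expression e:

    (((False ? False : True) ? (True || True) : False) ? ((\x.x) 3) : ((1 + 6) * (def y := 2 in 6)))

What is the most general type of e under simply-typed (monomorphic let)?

Trace:
  unify Bool ~ Bool
  unify Bool ~ Bool
  unify Bool ~ Bool
  unify Bool ~ Bool
  unify Bool ~ Bool
  unify Bool ~ Bool
  unify Bool ~ Bool
x : a
\x._ : a -> a
  unify a -> a ~ Int -> b
  unify a ~ Int
  unify Int ~ b
_ _ : Int
  unify Int ~ Int
  unify Int ~ Int
  unify Int ~ Int
let y : Int
  unify Int ~ Int
  unify Int ~ Int

Answer: Int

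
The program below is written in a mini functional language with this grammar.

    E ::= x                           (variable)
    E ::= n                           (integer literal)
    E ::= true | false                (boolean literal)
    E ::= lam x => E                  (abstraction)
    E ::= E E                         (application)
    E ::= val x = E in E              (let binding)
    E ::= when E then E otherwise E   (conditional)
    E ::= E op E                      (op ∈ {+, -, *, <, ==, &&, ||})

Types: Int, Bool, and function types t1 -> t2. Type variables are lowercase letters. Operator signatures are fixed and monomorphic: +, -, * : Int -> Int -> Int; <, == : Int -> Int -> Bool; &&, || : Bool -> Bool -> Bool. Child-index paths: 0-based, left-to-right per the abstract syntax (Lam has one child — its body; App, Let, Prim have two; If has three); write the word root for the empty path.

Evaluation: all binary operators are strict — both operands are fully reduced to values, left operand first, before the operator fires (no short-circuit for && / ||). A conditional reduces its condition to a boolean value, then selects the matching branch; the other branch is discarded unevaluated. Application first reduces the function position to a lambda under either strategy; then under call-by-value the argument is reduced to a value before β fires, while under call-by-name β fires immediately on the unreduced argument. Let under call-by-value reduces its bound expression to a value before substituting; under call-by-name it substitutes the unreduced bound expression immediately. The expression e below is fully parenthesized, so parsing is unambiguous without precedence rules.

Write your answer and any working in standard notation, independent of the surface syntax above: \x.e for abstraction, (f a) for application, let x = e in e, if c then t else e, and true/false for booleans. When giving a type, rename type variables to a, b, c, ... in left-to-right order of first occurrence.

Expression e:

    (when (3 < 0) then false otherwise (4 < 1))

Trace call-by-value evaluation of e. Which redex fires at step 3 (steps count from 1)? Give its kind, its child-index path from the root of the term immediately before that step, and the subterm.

Derivation:
step 0: (if (3 < 0) then false else (4 < 1))
step 1: [delta@0] (if false then false else (4 < 1))
step 2: [if@root] (4 < 1)
step 3: [delta@root] false

Answer: delta at root : (4 < 1)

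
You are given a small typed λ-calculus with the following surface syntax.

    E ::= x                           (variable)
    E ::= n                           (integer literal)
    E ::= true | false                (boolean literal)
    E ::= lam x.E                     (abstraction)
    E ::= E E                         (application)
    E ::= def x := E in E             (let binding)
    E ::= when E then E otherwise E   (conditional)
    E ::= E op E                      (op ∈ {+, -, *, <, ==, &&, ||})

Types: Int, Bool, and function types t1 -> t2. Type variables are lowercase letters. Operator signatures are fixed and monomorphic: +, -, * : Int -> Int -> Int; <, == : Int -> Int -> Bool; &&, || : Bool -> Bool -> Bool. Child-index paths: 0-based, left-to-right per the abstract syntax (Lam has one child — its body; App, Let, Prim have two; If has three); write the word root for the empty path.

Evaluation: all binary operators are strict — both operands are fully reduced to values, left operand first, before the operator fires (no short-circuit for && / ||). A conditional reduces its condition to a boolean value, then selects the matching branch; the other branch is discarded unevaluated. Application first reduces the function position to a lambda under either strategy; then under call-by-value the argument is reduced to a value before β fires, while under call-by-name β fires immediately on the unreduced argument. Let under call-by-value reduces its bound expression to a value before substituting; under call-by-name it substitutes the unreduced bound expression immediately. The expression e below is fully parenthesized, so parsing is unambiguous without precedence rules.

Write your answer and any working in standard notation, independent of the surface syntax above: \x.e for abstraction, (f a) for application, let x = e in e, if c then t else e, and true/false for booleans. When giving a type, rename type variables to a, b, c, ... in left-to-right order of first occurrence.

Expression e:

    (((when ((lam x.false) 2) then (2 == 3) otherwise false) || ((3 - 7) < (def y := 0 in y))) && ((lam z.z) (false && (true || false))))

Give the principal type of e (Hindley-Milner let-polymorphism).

Answer: Bool

Trace:
\x._ : a -> Bool
  unify a -> Bool ~ Int -> b
  unify a ~ Int
  unify Bool ~ b
_ _ : Bool
  unify Bool ~ Bool
  unify Int ~ Int
  unify Int ~ Int
  unify Bool ~ Bool
  unify Bool ~ Bool
  unify Int ~ Int
  unify Int ~ Int
  unify Int ~ Int
let y : Int
y : Int
  unify Int ~ Int
  unify Bool ~ Bool
  unify Bool ~ Bool
z : c
\z._ : c -> c
  unify Bool ~ Bool
  unify Bool ~ Bool
  unify Bool ~ Bool
  unify Bool ~ Bool
  unify c -> c ~ Bool -> d
  unify c ~ Bool
  unify Bool ~ d
_ _ : Bool
  unify Bool ~ Bool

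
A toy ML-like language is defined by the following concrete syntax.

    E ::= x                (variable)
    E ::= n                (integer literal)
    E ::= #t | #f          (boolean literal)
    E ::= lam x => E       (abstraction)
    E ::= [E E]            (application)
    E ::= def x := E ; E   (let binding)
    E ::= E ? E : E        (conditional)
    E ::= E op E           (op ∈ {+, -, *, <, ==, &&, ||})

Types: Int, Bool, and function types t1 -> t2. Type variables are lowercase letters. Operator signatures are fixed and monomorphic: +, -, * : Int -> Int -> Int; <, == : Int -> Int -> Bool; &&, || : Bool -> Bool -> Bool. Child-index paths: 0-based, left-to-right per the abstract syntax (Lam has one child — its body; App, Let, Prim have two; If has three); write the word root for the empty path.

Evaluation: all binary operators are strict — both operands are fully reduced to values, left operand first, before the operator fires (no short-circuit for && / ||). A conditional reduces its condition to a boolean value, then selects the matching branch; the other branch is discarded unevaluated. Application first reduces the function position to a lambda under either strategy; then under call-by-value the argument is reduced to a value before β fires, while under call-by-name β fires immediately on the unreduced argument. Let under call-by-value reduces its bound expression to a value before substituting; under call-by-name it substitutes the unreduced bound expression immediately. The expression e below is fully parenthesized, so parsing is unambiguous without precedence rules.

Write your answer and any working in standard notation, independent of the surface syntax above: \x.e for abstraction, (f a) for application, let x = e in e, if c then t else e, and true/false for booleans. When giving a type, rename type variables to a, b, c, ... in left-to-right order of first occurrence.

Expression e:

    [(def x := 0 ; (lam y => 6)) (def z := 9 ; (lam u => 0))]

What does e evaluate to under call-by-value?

Answer: 6

Working:
step 0: ((let x = 0 in (\y.6)) (let z = 9 in (\u.0)))
step 1: [let@0] ((\y.6) (let z = 9 in (\u.0)))
step 2: [let@1] ((\y.6) (\u.0))
step 3: [beta@root] 6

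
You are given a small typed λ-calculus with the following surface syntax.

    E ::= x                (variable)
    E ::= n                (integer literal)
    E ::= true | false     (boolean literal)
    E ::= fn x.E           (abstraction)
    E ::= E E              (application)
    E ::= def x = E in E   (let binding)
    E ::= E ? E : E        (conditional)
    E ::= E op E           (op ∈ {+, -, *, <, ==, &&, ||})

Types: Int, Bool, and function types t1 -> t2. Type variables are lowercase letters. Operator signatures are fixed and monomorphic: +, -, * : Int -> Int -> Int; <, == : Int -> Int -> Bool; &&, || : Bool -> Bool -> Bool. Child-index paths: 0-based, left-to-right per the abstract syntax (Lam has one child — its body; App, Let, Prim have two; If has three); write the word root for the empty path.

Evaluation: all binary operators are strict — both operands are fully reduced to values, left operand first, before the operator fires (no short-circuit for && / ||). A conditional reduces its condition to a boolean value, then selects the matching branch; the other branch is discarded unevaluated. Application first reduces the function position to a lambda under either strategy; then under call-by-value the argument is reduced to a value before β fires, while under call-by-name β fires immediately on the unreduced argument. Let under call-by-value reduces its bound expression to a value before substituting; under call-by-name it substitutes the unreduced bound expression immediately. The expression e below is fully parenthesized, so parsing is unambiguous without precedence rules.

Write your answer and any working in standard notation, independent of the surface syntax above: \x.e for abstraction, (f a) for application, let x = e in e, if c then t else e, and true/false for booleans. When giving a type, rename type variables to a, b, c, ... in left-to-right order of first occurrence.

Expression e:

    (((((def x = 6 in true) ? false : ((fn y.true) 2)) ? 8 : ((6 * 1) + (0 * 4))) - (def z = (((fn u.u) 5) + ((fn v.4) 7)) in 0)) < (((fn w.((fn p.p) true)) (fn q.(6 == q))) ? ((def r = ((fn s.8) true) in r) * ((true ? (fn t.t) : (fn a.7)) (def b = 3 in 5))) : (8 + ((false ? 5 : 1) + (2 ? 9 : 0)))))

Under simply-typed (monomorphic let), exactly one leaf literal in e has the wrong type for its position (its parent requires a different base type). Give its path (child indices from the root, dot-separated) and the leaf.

Answer: 1.2.1.1.0 : 2

Trace:
let x : Int
  unify Bool ~ Bool
\y._ : a -> Bool
  unify a -> Bool ~ Int -> b
  unify a ~ Int
  unify Bool ~ b
_ _ : Bool
  unify Bool ~ Bool
  unify Bool ~ Bool
  unify Int ~ Int
  unify Int ~ Int
  unify Int ~ Int
  unify Int ~ Int
  unify Int ~ Int
  unify Int ~ Int
  unify Int ~ Int
  unify Int ~ Int
u : c
\u._ : c -> c
  unify c -> c ~ Int -> d
  unify c ~ Int
  unify Int ~ d
_ _ : Int
  unify Int ~ Int
\v._ : e -> Int
  unify e -> Int ~ Int -> f
  unify e ~ Int
  unify Int ~ f
_ _ : Int
  unify Int ~ Int
let z : Int
  unify Int ~ Int
  unify Int ~ Int
p : h
\p._ : h -> h
  unify h -> h ~ Bool -> i
  unify h ~ Bool
  unify Bool ~ i
_ _ : Bool
\w._ : g -> Bool
  unify Int ~ Int
q : j
  unify j ~ Int
\q._ : Int -> Bool
  unify g -> Bool ~ (Int -> Bool) -> k
  unify g ~ Int -> Bool
  unify Bool ~ k
_ _ : Bool
  unify Bool ~ Bool
\s._ : l -> Int
  unify l -> Int ~ Bool -> m
  unify l ~ Bool
  unify Int ~ m
_ _ : Int
let r : Int
r : Int
  unify Int ~ Int
  unify Bool ~ Bool
t : n
\t._ : n -> n
\a._ : o -> Int
  unify n -> n ~ o -> Int
  unify n ~ o
  unify o ~ Int
let b : Int
  unify Int -> Int ~ Int -> p
  unify Int ~ Int
  unify Int ~ p
_ _ : Int
  unify Int ~ Int
  unify Int ~ Int
  unify Bool ~ Bool
  unify Int ~ Int
  unify Int ~ Int
  unify Int ~ Bool
  FAIL: mismatch Int ~ Bool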